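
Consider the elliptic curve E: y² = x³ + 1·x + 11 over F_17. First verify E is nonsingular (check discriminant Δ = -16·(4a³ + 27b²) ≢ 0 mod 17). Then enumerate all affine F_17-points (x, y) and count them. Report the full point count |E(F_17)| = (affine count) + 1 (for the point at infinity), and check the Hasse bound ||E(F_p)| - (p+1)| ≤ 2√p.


Affine points = {(1, 8), (1, 9), (2, 2), (2, 15), (7, 2), (7, 15), (8, 2), (8, 15), (9, 1), (9, 16), (10, 1), (10, 16), (12, 0), (14, 7), (14, 10), (15, 1), (15, 16), (16, 3), (16, 14)}; affine count = 19; |E(F_17)| = 20.

Discriminant check: Δ ∝ 4a³ + 27b² = 4·1³ + 27·11² = 4·1 + 27·121 ≡ 7 (mod 17). Nonzero ⇒ E is nonsingular.
For each x ∈ F_17, compute rhs = x³ + 1·x + 11 mod 17, then count y ∈ F_17 with y² ≡ rhs.
  x = 0: rhs = 11, matching y values: none (0 points).
  x = 1: rhs = 13, matching y values: 8, 9 (2 points).
  x = 2: rhs = 4, matching y values: 2, 15 (2 points).
  x = 3: rhs = 7, matching y values: none (0 points).
  x = 4: rhs = 11, matching y values: none (0 points).
  x = 5: rhs = 5, matching y values: none (0 points).
  x = 6: rhs = 12, matching y values: none (0 points).
  x = 7: rhs = 4, matching y values: 2, 15 (2 points).
  x = 8: rhs = 4, matching y values: 2, 15 (2 points).
  x = 9: rhs = 1, matching y values: 1, 16 (2 points).
  x = 10: rhs = 1, matching y values: 1, 16 (2 points).
  x = 11: rhs = 10, matching y values: none (0 points).
  x = 12: rhs = 0, matching y values: 0 (1 points).
  x = 13: rhs = 11, matching y values: none (0 points).
  x = 14: rhs = 15, matching y values: 7, 10 (2 points).
  x = 15: rhs = 1, matching y values: 1, 16 (2 points).
  x = 16: rhs = 9, matching y values: 3, 14 (2 points).
Total affine count: 19.
Full point count |E(F_17)| = 19 + 1 = 20.
Hasse bound: |20 − (17+1)| = |2| = 2 ≤ 2√17 ≈ 8.2462 ✓.


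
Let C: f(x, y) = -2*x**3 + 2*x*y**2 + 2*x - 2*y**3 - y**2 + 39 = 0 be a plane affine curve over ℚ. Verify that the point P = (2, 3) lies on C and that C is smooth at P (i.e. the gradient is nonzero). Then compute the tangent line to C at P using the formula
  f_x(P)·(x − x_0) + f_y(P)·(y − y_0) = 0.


Tangent line at P: -4*x - 36*y + 116 = 0.

Step 1: f(2, 3) = 0, so P lies on C.
Step 2: partial derivatives
  f_x(x, y) = -6*x**2 + 2*y**2 + 2, f_y(x, y) = 4*x*y - 6*y**2 - 2*y.
  f_x(P) = -4, f_y(P) = -36 (gradient nonzero, so P is smooth).
Step 3: tangent line at P: -4·(x − 2) + -36·(y − 3) = 0.
Expanding: -4*x - 36*y + 116 = 0.


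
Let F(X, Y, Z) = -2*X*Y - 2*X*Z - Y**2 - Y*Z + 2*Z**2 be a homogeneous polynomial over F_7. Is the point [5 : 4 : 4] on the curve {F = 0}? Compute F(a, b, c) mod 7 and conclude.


F(5,4,4) ≡ 4 (mod 7); P is NOT on the curve.

Evaluate F(5, 4, 4) term-by-term (mod 7).
  -2*X*Y ↦ -2·5·4·1 = -40
  -2*X*Z ↦ -2·5·1·4 = -40
  -Y**2 ↦ -1·1·16·1 = -16
  -Y*Z ↦ -1·1·4·4 = -16
  2*Z**2 ↦ 2·1·1·16 = 32
Sum: F(5, 4, 4) = (-40) + (-40) + (-16) + (-16) + (32) = -80.
Reducing mod 7: -80 ≡ 4 (mod 7).
Since F(a, b, c) ≡ 4 ≠ 0 (mod 7), P does NOT lie on the curve.


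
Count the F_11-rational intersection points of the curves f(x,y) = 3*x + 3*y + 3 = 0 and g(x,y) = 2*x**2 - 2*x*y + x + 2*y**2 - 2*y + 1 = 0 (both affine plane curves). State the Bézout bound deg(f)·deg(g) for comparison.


Common zeros: {(6, 4), (9, 1)}; count = 2; Bézout bound = 2.

deg(f) = 1, deg(g) = 2, so Bézout bound = 2.
Scan x ∈ F_11. For each x, list the y ∈ F_11 with f(x, y) ≡ 0 and those with g(x, y) ≡ 0 (mod 11); the common zeros in that column are the intersection.
  x = 0: f ≡ 0 at y ∈ {10}; g ≡ 0 at y ∈ ∅; common: ∅.
  x = 1: f ≡ 0 at y ∈ {9}; g ≡ 0 at y ∈ ∅; common: ∅.
  x = 2: f ≡ 0 at y ∈ {8}; g ≡ 0 at y ∈ {0, 3}; common: ∅.
  x = 3: f ≡ 0 at y ∈ {7}; g ≡ 0 at y ∈ {0, 4}; common: ∅.
  x = 4: f ≡ 0 at y ∈ {6}; g ≡ 0 at y ∈ ∅; common: ∅.
  x = 5: f ≡ 0 at y ∈ {5}; g ≡ 0 at y ∈ {8, 9}; common: ∅.
  x = 6: f ≡ 0 at y ∈ {4}; g ≡ 0 at y ∈ {3, 4}; common: {4}.
  x = 7: f ≡ 0 at y ∈ {3}; g ≡ 0 at y ∈ ∅; common: ∅.
  x = 8: f ≡ 0 at y ∈ {2}; g ≡ 0 at y ∈ {1, 8}; common: ∅.
  x = 9: f ≡ 0 at y ∈ {1}; g ≡ 0 at y ∈ {1, 9}; common: {1}.
  x = 10: f ≡ 0 at y ∈ {0}; g ≡ 0 at y ∈ ∅; common: ∅.
Collecting: common zeros = {(6, 4), (9, 1)}, so the count is 2.
Comparison with the Bézout bound: 2 ≤ 2 = deg(f)·deg(g), as expected for curves with no common component (the bound is attained).


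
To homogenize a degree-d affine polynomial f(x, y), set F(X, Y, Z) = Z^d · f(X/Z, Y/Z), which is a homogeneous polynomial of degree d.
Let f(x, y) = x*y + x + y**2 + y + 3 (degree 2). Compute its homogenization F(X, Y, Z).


F(X, Y, Z) = X*Y + X*Z + Y**2 + Y*Z + 3*Z**2

deg(f) = 2.
Substitute x = X/Z, y = Y/Z into f, then multiply by Z^2.
  monomial 1·x^1·y^1 ↦ 1·X^1·Y^1·Z^0.
  monomial 1·x^1·y^0 ↦ 1·X^1·Y^0·Z^1.
  monomial 1·x^0·y^2 ↦ 1·X^0·Y^2·Z^0.
  monomial 1·x^0·y^1 ↦ 1·X^0·Y^1·Z^1.
  monomial 3·x^0·y^0 ↦ 3·X^0·Y^0·Z^2.
Collecting: F(X, Y, Z) = X*Y + X*Z + Y**2 + Y*Z + 3*Z**2.


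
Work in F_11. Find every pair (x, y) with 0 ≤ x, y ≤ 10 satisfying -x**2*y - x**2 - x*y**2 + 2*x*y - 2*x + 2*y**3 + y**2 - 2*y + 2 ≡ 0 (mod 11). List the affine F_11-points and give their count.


Affine F_11-points: {(1, 1), (2, 3), (2, 5), (2, 9), (4, 0), (4, 1), (4, 6), (5, 0), (5, 3), (5, 10), (7, 2), (8, 5), (8, 6), (8, 9), (10, 4)}; count = 15.

For each of the 121 pairs (x, y) ∈ F_11², evaluate f(x, y) mod 11. Record the zeros.
  x = 0: [0↦2, 1↦3, 2↦7, 3↦4, 4↦6, 5↦3, 6↦7, 7↦8, 8↦7, 9↦5, 10↦3]  zeros at y ∈ ∅
  x = 1: [0↦10, 1↦0, 2↦2, 3↦6, 4↦2, 5↦2, 6↦7, 7↦7, 8↦3, 9↦7, 10↦9]  zeros at y ∈ {1}
  x = 2: [0↦5, 1↦4, 2↦2, 3↦0, 4↦10, 5↦0, 6↦4, 7↦1, 8↦3, 9↦0, 10↦4]  zeros at y ∈ {3, 5, 9}
  x = 3: [0↦9, 1↦4, 2↦7, 3↦8, 4↦8, 5↦8, 6↦9, 7↦1, 8↦7, 9↦6, 10↦10]  zeros at y ∈ ∅
  x = 4: [0↦0, 1↦0, 2↦6, 3↦8, 4↦7, 5↦4, 6↦0, 7↦7, 8↦4, 9↦3, 10↦5]  zeros at y ∈ {0, 1, 6}
  x = 5: [0↦0, 1↦3, 2↦10, 3↦0, 4↦7, 5↦10, 6↦10, 7↦8, 8↦5, 9↦2, 10↦0]  zeros at y ∈ {0, 3, 10}
  x = 6: [0↦9, 1↦2, 2↦8, 3↦6, 4↦8, 5↦4, 6↦6, 7↦4, 8↦10, 9↦3, 10↦6]  zeros at y ∈ ∅
  x = 7: [0↦5, 1↦8, 2↦0, 3↦4, 4↦10, 5↦8, 6↦10, 7↦6, 8↦8, 9↦6, 10↦1]  zeros at y ∈ {2}
  x = 8: [0↦10, 1↦10, 2↦8, 3↦5, 4↦2, 5↦0, 6↦0, 7↦3, 8↦10, 9↦0, 10↦7]  zeros at y ∈ {5, 6, 9}
  x = 9: [0↦2, 1↦8, 2↦10, 3↦9, 4↦6, 5↦2, 6↦9, 7↦6, 8↦5, 9↦7, 10↦2]  zeros at y ∈ ∅
  x = 10: [0↦3, 1↦2, 2↦6, 3↦5, 4↦0, 5↦3, 6↦4, 7↦4, 8↦4, 9↦5, 10↦8]  zeros at y ∈ {4}
Collecting zeros: affine points = {(1, 1), (2, 3), (2, 5), (2, 9), (4, 0), (4, 1), (4, 6), (5, 0), (5, 3), (5, 10), (7, 2), (8, 5), (8, 6), (8, 9), (10, 4)}.
Total count |C(F_11)_aff| = 15.


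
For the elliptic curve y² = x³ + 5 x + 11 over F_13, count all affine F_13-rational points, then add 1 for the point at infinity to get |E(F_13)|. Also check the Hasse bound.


Affine points = {(1, 2), (1, 11), (2, 4), (2, 9), (3, 1), (3, 12), (4, 2), (4, 11), (6, 6), (6, 7), (7, 5), (7, 8), (8, 2), (8, 11)}; affine count = 14; |E(F_13)| = 15.

Discriminant check: Δ ∝ 4a³ + 27b² = 4·5³ + 27·11² = 4·125 + 27·121 ≡ 10 (mod 13). Nonzero ⇒ E is nonsingular.
For each x ∈ F_13, compute rhs = x³ + 5·x + 11 mod 13, then count y ∈ F_13 with y² ≡ rhs.
  x = 0: rhs = 11, matching y values: none (0 points).
  x = 1: rhs = 4, matching y values: 2, 11 (2 points).
  x = 2: rhs = 3, matching y values: 4, 9 (2 points).
  x = 3: rhs = 1, matching y values: 1, 12 (2 points).
  x = 4: rhs = 4, matching y values: 2, 11 (2 points).
  x = 5: rhs = 5, matching y values: none (0 points).
  x = 6: rhs = 10, matching y values: 6, 7 (2 points).
  x = 7: rhs = 12, matching y values: 5, 8 (2 points).
  x = 8: rhs = 4, matching y values: 2, 11 (2 points).
  x = 9: rhs = 5, matching y values: none (0 points).
  x = 10: rhs = 8, matching y values: none (0 points).
  x = 11: rhs = 6, matching y values: none (0 points).
  x = 12: rhs = 5, matching y values: none (0 points).
Total affine count: 14.
Full point count |E(F_13)| = 14 + 1 = 15.
Hasse bound: |15 − (13+1)| = |1| = 1 ≤ 2√13 ≈ 7.2111 ✓.


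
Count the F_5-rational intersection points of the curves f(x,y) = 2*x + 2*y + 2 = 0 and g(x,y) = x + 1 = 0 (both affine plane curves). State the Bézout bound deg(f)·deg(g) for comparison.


Common zeros: {(4, 0)}; count = 1; Bézout bound = 1.

deg(f) = 1, deg(g) = 1, so Bézout bound = 1.
Scan x ∈ F_5. For each x, list the y ∈ F_5 with f(x, y) ≡ 0 and those with g(x, y) ≡ 0 (mod 5); the common zeros in that column are the intersection.
  x = 0: f ≡ 0 at y ∈ {4}; g ≡ 0 at y ∈ ∅; common: ∅.
  x = 1: f ≡ 0 at y ∈ {3}; g ≡ 0 at y ∈ ∅; common: ∅.
  x = 2: f ≡ 0 at y ∈ {2}; g ≡ 0 at y ∈ ∅; common: ∅.
  x = 3: f ≡ 0 at y ∈ {1}; g ≡ 0 at y ∈ ∅; common: ∅.
  x = 4: f ≡ 0 at y ∈ {0}; g ≡ 0 at y ∈ {0, 1, 2, 3, 4}; common: {0}.
Collecting: common zeros = {(4, 0)}, so the count is 1.
Comparison with the Bézout bound: 1 ≤ 1 = deg(f)·deg(g), as expected for curves with no common component (the bound is attained).


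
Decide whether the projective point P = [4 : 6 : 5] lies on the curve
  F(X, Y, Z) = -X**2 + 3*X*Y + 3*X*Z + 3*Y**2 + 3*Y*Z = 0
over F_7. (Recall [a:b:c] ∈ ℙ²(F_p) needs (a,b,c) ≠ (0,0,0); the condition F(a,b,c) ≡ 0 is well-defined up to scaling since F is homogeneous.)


F(4,6,5) ≡ 6 (mod 7); P is NOT on the curve.

Evaluate F(4, 6, 5) term-by-term (mod 7).
  -X**2 ↦ -1·16·1·1 = -16
  3*X*Y ↦ 3·4·6·1 = 72
  3*X*Z ↦ 3·4·1·5 = 60
  3*Y**2 ↦ 3·1·36·1 = 108
  3*Y*Z ↦ 3·1·6·5 = 90
Sum: F(4, 6, 5) = (-16) + (72) + (60) + (108) + (90) = 314.
Reducing mod 7: 314 ≡ 6 (mod 7).
Since F(a, b, c) ≡ 6 ≠ 0 (mod 7), P does NOT lie on the curve.


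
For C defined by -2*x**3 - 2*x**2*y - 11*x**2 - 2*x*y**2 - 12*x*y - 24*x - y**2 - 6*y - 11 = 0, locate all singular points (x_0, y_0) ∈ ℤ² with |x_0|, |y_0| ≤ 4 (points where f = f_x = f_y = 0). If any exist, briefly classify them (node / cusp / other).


Singular points: {(-1, -2)}; classification: node.

Compute partial derivatives:
  f_x = -6*x**2 - 4*x*y - 22*x - 2*y**2 - 12*y - 24.
  f_y = -2*x**2 - 4*x*y - 12*x - 2*y - 6.
Scan x_0 ∈ {−4, ..., 4}. For each x_0, f_y(x_0, y) is a polynomial in y; find its integer roots y ∈ {−4, ..., 4}, then test f_x and f at those candidates.
  x = -4: f_y(-4, y) = 14*y + 10; no integer root y with |y| ≤ 4.
  x = -3: f_y(-3, y) = 10*y + 12; no integer root y with |y| ≤ 4.
  x = -2: f_y(-2, y) = 6*y + 10; no integer root y with |y| ≤ 4.
  x = -1: f_y(-1, y) = 2*y + 4; vanishes at y ∈ {-2}. (-1, -2): f_x = 0, f = 0 — SINGULAR.
  x = 0: f_y(0, y) = -2*y - 6; vanishes at y ∈ {-3}. (0, -3): f_x = -6 ≠ 0.
  x = 1: f_y(1, y) = -6*y - 20; no integer root y with |y| ≤ 4.
  x = 2: f_y(2, y) = -10*y - 38; no integer root y with |y| ≤ 4.
  x = 3: f_y(3, y) = -14*y - 60; no integer root y with |y| ≤ 4.
  x = 4: f_y(4, y) = -18*y - 86; no integer root y with |y| ≤ 4.
Only singular point on the grid: (-1, -2).
Classify: substitute x = -1 + u, y = -2 + v and expand: f = -2*u**3 - 2*u**2*v - u**2 - 2*u*v**2 + v**2.
No constant or linear terms (consistent with a singular point). Quadratic part: -u**2 + v**2. Cubic part: -2*u**3 - 2*u**2*v - 2*u*v**2.
The quadratic part v**2 - u**2 = (v − u)(v + u) splits into two distinct linear factors, so there are two distinct tangent lines y − -2 = ±(x − -1) — this is a node (ordinary double point).
Classification: node.


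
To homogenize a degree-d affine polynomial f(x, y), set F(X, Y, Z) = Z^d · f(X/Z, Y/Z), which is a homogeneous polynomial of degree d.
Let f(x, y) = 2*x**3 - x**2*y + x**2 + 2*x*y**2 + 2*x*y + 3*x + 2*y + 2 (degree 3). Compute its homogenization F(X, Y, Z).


F(X, Y, Z) = 2*X**3 - X**2*Y + X**2*Z + 2*X*Y**2 + 2*X*Y*Z + 3*X*Z**2 + 2*Y*Z**2 + 2*Z**3

deg(f) = 3.
Substitute x = X/Z, y = Y/Z into f, then multiply by Z^3.
  monomial 2·x^3·y^0 ↦ 2·X^3·Y^0·Z^0.
  monomial -1·x^2·y^1 ↦ -1·X^2·Y^1·Z^0.
  monomial 1·x^2·y^0 ↦ 1·X^2·Y^0·Z^1.
  monomial 2·x^1·y^2 ↦ 2·X^1·Y^2·Z^0.
  monomial 2·x^1·y^1 ↦ 2·X^1·Y^1·Z^1.
  monomial 3·x^1·y^0 ↦ 3·X^1·Y^0·Z^2.
  monomial 2·x^0·y^1 ↦ 2·X^0·Y^1·Z^2.
  monomial 2·x^0·y^0 ↦ 2·X^0·Y^0·Z^3.
Collecting: F(X, Y, Z) = 2*X**3 - X**2*Y + X**2*Z + 2*X*Y**2 + 2*X*Y*Z + 3*X*Z**2 + 2*Y*Z**2 + 2*Z**3.


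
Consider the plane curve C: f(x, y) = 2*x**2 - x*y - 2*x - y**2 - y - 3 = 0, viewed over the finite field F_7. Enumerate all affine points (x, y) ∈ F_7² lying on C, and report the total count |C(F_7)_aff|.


Affine F_7-points: {(4, 0), (4, 2), (5, 2), (5, 6), (6, 1), (6, 6)}; count = 6.

For each of the 49 pairs (x, y) ∈ F_7², evaluate f(x, y) mod 7. Record the zeros.
  x = 0: [0↦4, 1↦2, 2↦5, 3↦6, 4↦5, 5↦2, 6↦4]  zeros at y ∈ ∅
  x = 1: [0↦4, 1↦1, 2↦3, 3↦3, 4↦1, 5↦4, 6↦5]  zeros at y ∈ ∅
  x = 2: [0↦1, 1↦4, 2↦5, 3↦4, 4↦1, 5↦3, 6↦3]  zeros at y ∈ ∅
  x = 3: [0↦2, 1↦4, 2↦4, 3↦2, 4↦5, 5↦6, 6↦5]  zeros at y ∈ ∅
  x = 4: [0↦0, 1↦1, 2↦0, 3↦4, 4↦6, 5↦6, 6↦4]  zeros at y ∈ {0, 2}
  x = 5: [0↦2, 1↦2, 2↦0, 3↦3, 4↦4, 5↦3, 6↦0]  zeros at y ∈ {2, 6}
  x = 6: [0↦1, 1↦0, 2↦4, 3↦6, 4↦6, 5↦4, 6↦0]  zeros at y ∈ {1, 6}
Collecting zeros: affine points = {(4, 0), (4, 2), (5, 2), (5, 6), (6, 1), (6, 6)}.
Total count |C(F_7)_aff| = 6.


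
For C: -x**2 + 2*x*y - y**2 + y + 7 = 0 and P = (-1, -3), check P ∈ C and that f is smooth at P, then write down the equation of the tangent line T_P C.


Tangent line at P: -4*x + 5*y + 11 = 0.

Step 1: f(-1, -3) = 0, so P lies on C.
Step 2: partial derivatives
  f_x(x, y) = -2*x + 2*y, f_y(x, y) = 2*x - 2*y + 1.
  f_x(P) = -4, f_y(P) = 5 (gradient nonzero, so P is smooth).
Step 3: tangent line at P: -4·(x − -1) + 5·(y − -3) = 0.
Expanding: -4*x + 5*y + 11 = 0.


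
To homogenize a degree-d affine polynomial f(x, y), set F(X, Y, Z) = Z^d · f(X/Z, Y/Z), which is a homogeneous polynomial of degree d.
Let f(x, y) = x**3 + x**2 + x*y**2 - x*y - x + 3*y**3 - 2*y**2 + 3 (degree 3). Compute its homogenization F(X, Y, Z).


F(X, Y, Z) = X**3 + X**2*Z + X*Y**2 - X*Y*Z - X*Z**2 + 3*Y**3 - 2*Y**2*Z + 3*Z**3

deg(f) = 3.
Substitute x = X/Z, y = Y/Z into f, then multiply by Z^3.
  monomial 1·x^3·y^0 ↦ 1·X^3·Y^0·Z^0.
  monomial 1·x^2·y^0 ↦ 1·X^2·Y^0·Z^1.
  monomial 1·x^1·y^2 ↦ 1·X^1·Y^2·Z^0.
  monomial -1·x^1·y^1 ↦ -1·X^1·Y^1·Z^1.
  monomial -1·x^1·y^0 ↦ -1·X^1·Y^0·Z^2.
  monomial 3·x^0·y^3 ↦ 3·X^0·Y^3·Z^0.
  monomial -2·x^0·y^2 ↦ -2·X^0·Y^2·Z^1.
  monomial 3·x^0·y^0 ↦ 3·X^0·Y^0·Z^3.
Collecting: F(X, Y, Z) = X**3 + X**2*Z + X*Y**2 - X*Y*Z - X*Z**2 + 3*Y**3 - 2*Y**2*Z + 3*Z**3.


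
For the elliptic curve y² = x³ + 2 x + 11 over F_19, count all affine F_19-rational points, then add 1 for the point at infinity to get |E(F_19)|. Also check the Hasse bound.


Affine points = {(0, 7), (0, 12), (2, 2), (2, 17), (3, 5), (3, 14), (4, 8), (4, 11), (6, 7), (6, 12), (7, 8), (7, 11), (8, 8), (8, 11), (9, 6), (9, 13), (10, 9), (10, 10), (13, 7), (13, 12), (14, 3), (14, 16), (16, 4), (16, 15)}; affine count = 24; |E(F_19)| = 25.

Discriminant check: Δ ∝ 4a³ + 27b² = 4·2³ + 27·11² = 4·8 + 27·121 ≡ 12 (mod 19). Nonzero ⇒ E is nonsingular.
For each x ∈ F_19, compute rhs = x³ + 2·x + 11 mod 19, then count y ∈ F_19 with y² ≡ rhs.
  x = 0: rhs = 11, matching y values: 7, 12 (2 points).
  x = 1: rhs = 14, matching y values: none (0 points).
  x = 2: rhs = 4, matching y values: 2, 17 (2 points).
  x = 3: rhs = 6, matching y values: 5, 14 (2 points).
  x = 4: rhs = 7, matching y values: 8, 11 (2 points).
  x = 5: rhs = 13, matching y values: none (0 points).
  x = 6: rhs = 11, matching y values: 7, 12 (2 points).
  x = 7: rhs = 7, matching y values: 8, 11 (2 points).
  x = 8: rhs = 7, matching y values: 8, 11 (2 points).
  x = 9: rhs = 17, matching y values: 6, 13 (2 points).
  x = 10: rhs = 5, matching y values: 9, 10 (2 points).
  x = 11: rhs = 15, matching y values: none (0 points).
  x = 12: rhs = 15, matching y values: none (0 points).
  x = 13: rhs = 11, matching y values: 7, 12 (2 points).
  x = 14: rhs = 9, matching y values: 3, 16 (2 points).
  x = 15: rhs = 15, matching y values: none (0 points).
  x = 16: rhs = 16, matching y values: 4, 15 (2 points).
  x = 17: rhs = 18, matching y values: none (0 points).
  x = 18: rhs = 8, matching y values: none (0 points).
Total affine count: 24.
Full point count |E(F_19)| = 24 + 1 = 25.
Hasse bound: |25 − (19+1)| = |5| = 5 ≤ 2√19 ≈ 8.7178 ✓.


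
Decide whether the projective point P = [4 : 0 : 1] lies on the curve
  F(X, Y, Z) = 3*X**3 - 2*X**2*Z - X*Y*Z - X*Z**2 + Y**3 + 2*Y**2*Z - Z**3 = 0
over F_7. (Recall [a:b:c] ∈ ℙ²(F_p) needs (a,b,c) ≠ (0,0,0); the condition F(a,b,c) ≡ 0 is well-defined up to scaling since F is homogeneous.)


F(4,0,1) ≡ 1 (mod 7); P is NOT on the curve.

Evaluate F(4, 0, 1) term-by-term (mod 7).
  3*X**3 ↦ 3·64·1·1 = 192
  -2*X**2*Z ↦ -2·16·1·1 = -32
  -X*Y*Z ↦ -1·4·0·1 = 0
  -X*Z**2 ↦ -1·4·1·1 = -4
  Y**3 ↦ 1·1·0·1 = 0
  2*Y**2*Z ↦ 2·1·0·1 = 0
  -Z**3 ↦ -1·1·1·1 = -1
Sum: F(4, 0, 1) = (192) + (-32) + (0) + (-4) + (0) + (0) + (-1) = 155.
Reducing mod 7: 155 ≡ 1 (mod 7).
Since F(a, b, c) ≡ 1 ≠ 0 (mod 7), P does NOT lie on the curve.


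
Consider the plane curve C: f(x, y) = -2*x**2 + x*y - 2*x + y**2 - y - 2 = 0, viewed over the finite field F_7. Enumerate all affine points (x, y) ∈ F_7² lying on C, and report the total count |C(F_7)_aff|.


Affine F_7-points: {(0, 2), (0, 6), (2, 0), (2, 6), (4, 0), (4, 4)}; count = 6.

For each of the 49 pairs (x, y) ∈ F_7², evaluate f(x, y) mod 7. Record the zeros.
  x = 0: [0↦5, 1↦5, 2↦0, 3↦4, 4↦3, 5↦4, 6↦0]  zeros at y ∈ {2, 6}
  x = 1: [0↦1, 1↦2, 2↦5, 3↦3, 4↦3, 5↦5, 6↦2]  zeros at y ∈ ∅
  x = 2: [0↦0, 1↦2, 2↦6, 3↦5, 4↦6, 5↦2, 6↦0]  zeros at y ∈ {0, 6}
  x = 3: [0↦2, 1↦5, 2↦3, 3↦3, 4↦5, 5↦2, 6↦1]  zeros at y ∈ ∅
  x = 4: [0↦0, 1↦4, 2↦3, 3↦4, 4↦0, 5↦5, 6↦5]  zeros at y ∈ {0, 4}
  x = 5: [0↦1, 1↦6, 2↦6, 3↦1, 4↦5, 5↦4, 6↦5]  zeros at y ∈ ∅
  x = 6: [0↦5, 1↦4, 2↦5, 3↦1, 4↦6, 5↦6, 6↦1]  zeros at y ∈ ∅
Collecting zeros: affine points = {(0, 2), (0, 6), (2, 0), (2, 6), (4, 0), (4, 4)}.
Total count |C(F_7)_aff| = 6.


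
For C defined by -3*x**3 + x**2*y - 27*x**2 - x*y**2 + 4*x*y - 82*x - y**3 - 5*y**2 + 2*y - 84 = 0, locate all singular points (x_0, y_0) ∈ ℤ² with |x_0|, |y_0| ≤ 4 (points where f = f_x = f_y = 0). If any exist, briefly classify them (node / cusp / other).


Singular points: {(-3, -1)}; classification: node.

Compute partial derivatives:
  f_x = -9*x**2 + 2*x*y - 54*x - y**2 + 4*y - 82.
  f_y = x**2 - 2*x*y + 4*x - 3*y**2 - 10*y + 2.
Scan x_0 ∈ {−4, ..., 4}. For each x_0, f_y(x_0, y) is a polynomial in y; find its integer roots y ∈ {−4, ..., 4}, then test f_x and f at those candidates.
  x = -4: f_y(-4, y) = -3*y**2 - 2*y + 2; no integer root y with |y| ≤ 4.
  x = -3: f_y(-3, y) = -3*y**2 - 4*y - 1; vanishes at y ∈ {-1}. (-3, -1): f_x = 0, f = 0 — SINGULAR.
  x = -2: f_y(-2, y) = -3*y**2 - 6*y - 2; no integer root y with |y| ≤ 4.
  x = -1: f_y(-1, y) = -3*y**2 - 8*y - 1; no integer root y with |y| ≤ 4.
  x = 0: f_y(0, y) = -3*y**2 - 10*y + 2; no integer root y with |y| ≤ 4.
  x = 1: f_y(1, y) = -3*y**2 - 12*y + 7; no integer root y with |y| ≤ 4.
  x = 2: f_y(2, y) = -3*y**2 - 14*y + 14; no integer root y with |y| ≤ 4.
  x = 3: f_y(3, y) = -3*y**2 - 16*y + 23; no integer root y with |y| ≤ 4.
  x = 4: f_y(4, y) = -3*y**2 - 18*y + 34; no integer root y with |y| ≤ 4.
Only singular point on the grid: (-3, -1).
Classify: substitute x = -3 + u, y = -1 + v and expand: f = -3*u**3 + u**2*v - u**2 - u*v**2 - v**3 + v**2.
No constant or linear terms (consistent with a singular point). Quadratic part: -u**2 + v**2. Cubic part: -3*u**3 + u**2*v - u*v**2 - v**3.
The quadratic part v**2 - u**2 = (v − u)(v + u) splits into two distinct linear factors, so there are two distinct tangent lines y − -1 = ±(x − -3) — this is a node (ordinary double point).
Classification: node.


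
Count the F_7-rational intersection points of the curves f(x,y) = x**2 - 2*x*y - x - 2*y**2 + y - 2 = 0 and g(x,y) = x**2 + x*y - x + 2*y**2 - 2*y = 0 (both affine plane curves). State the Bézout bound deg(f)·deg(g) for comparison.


Common zeros: {(3, 6)}; count = 1; Bézout bound = 4.

deg(f) = 2, deg(g) = 2, so Bézout bound = 4.
Scan x ∈ F_7. For each x, list the y ∈ F_7 with f(x, y) ≡ 0 and those with g(x, y) ≡ 0 (mod 7); the common zeros in that column are the intersection.
  x = 0: f ≡ 0 at y ∈ ∅; g ≡ 0 at y ∈ {0, 1}; common: ∅.
  x = 1: f ≡ 0 at y ∈ ∅; g ≡ 0 at y ∈ {0, 4}; common: ∅.
  x = 2: f ≡ 0 at y ∈ {0, 2}; g ≡ 0 at y ∈ ∅; common: ∅.
  x = 3: f ≡ 0 at y ∈ {2, 6}; g ≡ 0 at y ∈ {4, 6}; common: {6}.
  x = 4: f ≡ 0 at y ∈ ∅; g ≡ 0 at y ∈ ∅; common: ∅.
  x = 5: f ≡ 0 at y ∈ {1, 5}; g ≡ 0 at y ∈ ∅; common: ∅.
  x = 6: f ≡ 0 at y ∈ {0, 5}; g ≡ 0 at y ∈ {6}; common: ∅.
Collecting: common zeros = {(3, 6)}, so the count is 1.
Comparison with the Bézout bound: 1 ≤ 4 = deg(f)·deg(g), as expected for curves with no common component (the affine F_7-count falls short of the bound because intersections may lie at infinity, over extension fields, or carry multiplicity).


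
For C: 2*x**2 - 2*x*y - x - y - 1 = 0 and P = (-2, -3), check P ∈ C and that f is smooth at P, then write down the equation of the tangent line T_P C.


Tangent line at P: -3*x + 3*y + 3 = 0.

Step 1: f(-2, -3) = 0, so P lies on C.
Step 2: partial derivatives
  f_x(x, y) = 4*x - 2*y - 1, f_y(x, y) = -2*x - 1.
  f_x(P) = -3, f_y(P) = 3 (gradient nonzero, so P is smooth).
Step 3: tangent line at P: -3·(x − -2) + 3·(y − -3) = 0.
Expanding: -3*x + 3*y + 3 = 0.


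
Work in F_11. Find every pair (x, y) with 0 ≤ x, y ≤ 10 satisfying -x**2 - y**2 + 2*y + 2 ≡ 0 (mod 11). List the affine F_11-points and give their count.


Affine F_11-points: {(0, 6), (0, 7), (3, 5), (3, 8), (4, 4), (4, 9), (5, 1), (6, 1), (7, 4), (7, 9), (8, 5), (8, 8)}; count = 12.

For each of the 121 pairs (x, y) ∈ F_11², evaluate f(x, y) mod 11. Record the zeros.
  x = 0: [0↦2, 1↦3, 2↦2, 3↦10, 4↦5, 5↦9, 6↦0, 7↦0, 8↦9, 9↦5, 10↦10]  zeros at y ∈ {6, 7}
  x = 1: [0↦1, 1↦2, 2↦1, 3↦9, 4↦4, 5↦8, 6↦10, 7↦10, 8↦8, 9↦4, 10↦9]  zeros at y ∈ ∅
  x = 2: [0↦9, 1↦10, 2↦9, 3↦6, 4↦1, 5↦5, 6↦7, 7↦7, 8↦5, 9↦1, 10↦6]  zeros at y ∈ ∅
  x = 3: [0↦4, 1↦5, 2↦4, 3↦1, 4↦7, 5↦0, 6↦2, 7↦2, 8↦0, 9↦7, 10↦1]  zeros at y ∈ {5, 8}
  x = 4: [0↦8, 1↦9, 2↦8, 3↦5, 4↦0, 5↦4, 6↦6, 7↦6, 8↦4, 9↦0, 10↦5]  zeros at y ∈ {4, 9}
  x = 5: [0↦10, 1↦0, 2↦10, 3↦7, 4↦2, 5↦6, 6↦8, 7↦8, 8↦6, 9↦2, 10↦7]  zeros at y ∈ {1}
  x = 6: [0↦10, 1↦0, 2↦10, 3↦7, 4↦2, 5↦6, 6↦8, 7↦8, 8↦6, 9↦2, 10↦7]  zeros at y ∈ {1}
  x = 7: [0↦8, 1↦9, 2↦8, 3↦5, 4↦0, 5↦4, 6↦6, 7↦6, 8↦4, 9↦0, 10↦5]  zeros at y ∈ {4, 9}
  x = 8: [0↦4, 1↦5, 2↦4, 3↦1, 4↦7, 5↦0, 6↦2, 7↦2, 8↦0, 9↦7, 10↦1]  zeros at y ∈ {5, 8}
  x = 9: [0↦9, 1↦10, 2↦9, 3↦6, 4↦1, 5↦5, 6↦7, 7↦7, 8↦5, 9↦1, 10↦6]  zeros at y ∈ ∅
  x = 10: [0↦1, 1↦2, 2↦1, 3↦9, 4↦4, 5↦8, 6↦10, 7↦10, 8↦8, 9↦4, 10↦9]  zeros at y ∈ ∅
Collecting zeros: affine points = {(0, 6), (0, 7), (3, 5), (3, 8), (4, 4), (4, 9), (5, 1), (6, 1), (7, 4), (7, 9), (8, 5), (8, 8)}.
Total count |C(F_11)_aff| = 12.


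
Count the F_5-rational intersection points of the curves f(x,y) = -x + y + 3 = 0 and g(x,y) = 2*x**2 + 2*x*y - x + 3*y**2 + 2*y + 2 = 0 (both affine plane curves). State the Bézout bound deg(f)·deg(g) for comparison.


Common zeros: {(2, 4)}; count = 1; Bézout bound = 2.

deg(f) = 1, deg(g) = 2, so Bézout bound = 2.
Scan x ∈ F_5. For each x, list the y ∈ F_5 with f(x, y) ≡ 0 and those with g(x, y) ≡ 0 (mod 5); the common zeros in that column are the intersection.
  x = 0: f ≡ 0 at y ∈ {2}; g ≡ 0 at y ∈ {3}; common: ∅.
  x = 1: f ≡ 0 at y ∈ {3}; g ≡ 0 at y ∈ {1}; common: ∅.
  x = 2: f ≡ 0 at y ∈ {4}; g ≡ 0 at y ∈ {4}; common: {4}.
  x = 3: f ≡ 0 at y ∈ {0}; g ≡ 0 at y ∈ {2}; common: ∅.
  x = 4: f ≡ 0 at y ∈ {1}; g ≡ 0 at y ∈ {0}; common: ∅.
Collecting: common zeros = {(2, 4)}, so the count is 1.
Comparison with the Bézout bound: 1 ≤ 2 = deg(f)·deg(g), as expected for curves with no common component (the affine F_5-count falls short of the bound because intersections may lie at infinity, over extension fields, or carry multiplicity).


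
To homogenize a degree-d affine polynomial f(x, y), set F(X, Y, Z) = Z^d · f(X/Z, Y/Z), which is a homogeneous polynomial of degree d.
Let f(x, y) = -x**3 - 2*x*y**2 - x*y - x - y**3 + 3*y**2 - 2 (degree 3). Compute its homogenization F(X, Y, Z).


F(X, Y, Z) = -X**3 - 2*X*Y**2 - X*Y*Z - X*Z**2 - Y**3 + 3*Y**2*Z - 2*Z**3

deg(f) = 3.
Substitute x = X/Z, y = Y/Z into f, then multiply by Z^3.
  monomial -1·x^3·y^0 ↦ -1·X^3·Y^0·Z^0.
  monomial -2·x^1·y^2 ↦ -2·X^1·Y^2·Z^0.
  monomial -1·x^1·y^1 ↦ -1·X^1·Y^1·Z^1.
  monomial -1·x^1·y^0 ↦ -1·X^1·Y^0·Z^2.
  monomial -1·x^0·y^3 ↦ -1·X^0·Y^3·Z^0.
  monomial 3·x^0·y^2 ↦ 3·X^0·Y^2·Z^1.
  monomial -2·x^0·y^0 ↦ -2·X^0·Y^0·Z^3.
Collecting: F(X, Y, Z) = -X**3 - 2*X*Y**2 - X*Y*Z - X*Z**2 - Y**3 + 3*Y**2*Z - 2*Z**3.


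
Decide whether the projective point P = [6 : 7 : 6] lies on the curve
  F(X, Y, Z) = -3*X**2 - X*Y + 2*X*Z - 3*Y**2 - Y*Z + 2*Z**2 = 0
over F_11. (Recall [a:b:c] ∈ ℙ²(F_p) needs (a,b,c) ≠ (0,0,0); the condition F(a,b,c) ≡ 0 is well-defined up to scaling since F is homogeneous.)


F(6,7,6) ≡ 3 (mod 11); P is NOT on the curve.

Evaluate F(6, 7, 6) term-by-term (mod 11).
  -3*X**2 ↦ -3·36·1·1 = -108
  -X*Y ↦ -1·6·7·1 = -42
  2*X*Z ↦ 2·6·1·6 = 72
  -3*Y**2 ↦ -3·1·49·1 = -147
  -Y*Z ↦ -1·1·7·6 = -42
  2*Z**2 ↦ 2·1·1·36 = 72
Sum: F(6, 7, 6) = (-108) + (-42) + (72) + (-147) + (-42) + (72) = -195.
Reducing mod 11: -195 ≡ 3 (mod 11).
Since F(a, b, c) ≡ 3 ≠ 0 (mod 11), P does NOT lie on the curve.


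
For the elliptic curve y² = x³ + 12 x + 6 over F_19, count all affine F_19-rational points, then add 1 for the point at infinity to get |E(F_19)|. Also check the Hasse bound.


Affine points = {(0, 5), (0, 14), (1, 0), (2, 0), (4, 2), (4, 17), (5, 1), (5, 18), (6, 3), (6, 16), (8, 5), (8, 14), (9, 8), (9, 11), (10, 9), (10, 10), (11, 5), (11, 14), (12, 4), (12, 15), (14, 7), (14, 12), (16, 0)}; affine count = 23; |E(F_19)| = 24.

Discriminant check: Δ ∝ 4a³ + 27b² = 4·12³ + 27·6² = 4·1728 + 27·36 ≡ 18 (mod 19). Nonzero ⇒ E is nonsingular.
For each x ∈ F_19, compute rhs = x³ + 12·x + 6 mod 19, then count y ∈ F_19 with y² ≡ rhs.
  x = 0: rhs = 6, matching y values: 5, 14 (2 points).
  x = 1: rhs = 0, matching y values: 0 (1 points).
  x = 2: rhs = 0, matching y values: 0 (1 points).
  x = 3: rhs = 12, matching y values: none (0 points).
  x = 4: rhs = 4, matching y values: 2, 17 (2 points).
  x = 5: rhs = 1, matching y values: 1, 18 (2 points).
  x = 6: rhs = 9, matching y values: 3, 16 (2 points).
  x = 7: rhs = 15, matching y values: none (0 points).
  x = 8: rhs = 6, matching y values: 5, 14 (2 points).
  x = 9: rhs = 7, matching y values: 8, 11 (2 points).
  x = 10: rhs = 5, matching y values: 9, 10 (2 points).
  x = 11: rhs = 6, matching y values: 5, 14 (2 points).
  x = 12: rhs = 16, matching y values: 4, 15 (2 points).
  x = 13: rhs = 3, matching y values: none (0 points).
  x = 14: rhs = 11, matching y values: 7, 12 (2 points).
  x = 15: rhs = 8, matching y values: none (0 points).
  x = 16: rhs = 0, matching y values: 0 (1 points).
  x = 17: rhs = 12, matching y values: none (0 points).
  x = 18: rhs = 12, matching y values: none (0 points).
Total affine count: 23.
Full point count |E(F_19)| = 23 + 1 = 24.
Hasse bound: |24 − (19+1)| = |4| = 4 ≤ 2√19 ≈ 8.7178 ✓.


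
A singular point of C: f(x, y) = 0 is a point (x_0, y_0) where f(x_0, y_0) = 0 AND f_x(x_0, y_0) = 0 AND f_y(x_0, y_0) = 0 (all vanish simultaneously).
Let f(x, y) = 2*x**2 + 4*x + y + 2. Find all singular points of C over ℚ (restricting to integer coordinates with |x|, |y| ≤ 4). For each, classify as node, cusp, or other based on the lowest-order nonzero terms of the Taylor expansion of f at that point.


No singular points in the scanned grid; C is smooth there.

Compute partial derivatives:
  f_x = 4*x + 4.
  f_y = 1.
f_y = 1 is a nonzero constant, so f_y never vanishes: no point (x, y) can satisfy f = f_x = f_y = 0. In particular no (x, y) ∈ {−4, ..., 4}² is singular; the curve is smooth.


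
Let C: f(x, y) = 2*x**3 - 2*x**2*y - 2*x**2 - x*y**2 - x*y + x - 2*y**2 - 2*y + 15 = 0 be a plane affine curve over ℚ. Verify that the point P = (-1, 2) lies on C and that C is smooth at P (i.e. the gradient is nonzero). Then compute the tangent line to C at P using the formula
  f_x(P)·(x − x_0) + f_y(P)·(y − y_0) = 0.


Tangent line at P: 13*x - 7*y + 27 = 0.

Step 1: f(-1, 2) = 0, so P lies on C.
Step 2: partial derivatives
  f_x(x, y) = 6*x**2 - 4*x*y - 4*x - y**2 - y + 1, f_y(x, y) = -2*x**2 - 2*x*y - x - 4*y - 2.
  f_x(P) = 13, f_y(P) = -7 (gradient nonzero, so P is smooth).
Step 3: tangent line at P: 13·(x − -1) + -7·(y − 2) = 0.
Expanding: 13*x - 7*y + 27 = 0.


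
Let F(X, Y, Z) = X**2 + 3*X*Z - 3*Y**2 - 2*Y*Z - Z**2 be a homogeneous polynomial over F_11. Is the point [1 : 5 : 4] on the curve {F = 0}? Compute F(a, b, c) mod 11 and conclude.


F(1,5,4) ≡ 3 (mod 11); P is NOT on the curve.

Evaluate F(1, 5, 4) term-by-term (mod 11).
  X**2 ↦ 1·1·1·1 = 1
  3*X*Z ↦ 3·1·1·4 = 12
  -3*Y**2 ↦ -3·1·25·1 = -75
  -2*Y*Z ↦ -2·1·5·4 = -40
  -Z**2 ↦ -1·1·1·16 = -16
Sum: F(1, 5, 4) = (1) + (12) + (-75) + (-40) + (-16) = -118.
Reducing mod 11: -118 ≡ 3 (mod 11).
Since F(a, b, c) ≡ 3 ≠ 0 (mod 11), P does NOT lie on the curve.


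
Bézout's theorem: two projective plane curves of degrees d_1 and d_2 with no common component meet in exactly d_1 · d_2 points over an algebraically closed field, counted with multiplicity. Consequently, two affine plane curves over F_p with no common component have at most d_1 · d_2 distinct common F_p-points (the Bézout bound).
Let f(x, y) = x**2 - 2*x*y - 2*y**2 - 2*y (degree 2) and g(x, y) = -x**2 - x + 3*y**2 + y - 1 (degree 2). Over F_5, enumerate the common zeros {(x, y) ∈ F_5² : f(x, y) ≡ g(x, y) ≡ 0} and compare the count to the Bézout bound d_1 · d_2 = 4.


Common zeros: ∅; count = 0; Bézout bound = 4.

deg(f) = 2, deg(g) = 2, so Bézout bound = 4.
Scan x ∈ F_5. For each x, list the y ∈ F_5 with f(x, y) ≡ 0 and those with g(x, y) ≡ 0 (mod 5); the common zeros in that column are the intersection.
  x = 0: f ≡ 0 at y ∈ {0, 4}; g ≡ 0 at y ∈ ∅; common: ∅.
  x = 1: f ≡ 0 at y ∈ {1, 2}; g ≡ 0 at y ∈ ∅; common: ∅.
  x = 2: f ≡ 0 at y ∈ ∅; g ≡ 0 at y ∈ {4}; common: ∅.
  x = 3: f ≡ 0 at y ∈ {2, 4}; g ≡ 0 at y ∈ ∅; common: ∅.
  x = 4: f ≡ 0 at y ∈ ∅; g ≡ 0 at y ∈ ∅; common: ∅.
Collecting: common zeros = ∅, so the count is 0.
Comparison with the Bézout bound: 0 ≤ 4 = deg(f)·deg(g), as expected for curves with no common component (the affine F_5-count falls short of the bound because intersections may lie at infinity, over extension fields, or carry multiplicity).


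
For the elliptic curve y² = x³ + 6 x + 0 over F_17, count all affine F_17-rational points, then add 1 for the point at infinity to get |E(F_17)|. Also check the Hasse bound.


Affine points = {(0, 0), (5, 6), (5, 11), (8, 4), (8, 13), (9, 1), (9, 16), (12, 7), (12, 10)}; affine count = 9; |E(F_17)| = 10.

Discriminant check: Δ ∝ 4a³ + 27b² = 4·6³ + 27·0² = 4·216 + 27·0 ≡ 14 (mod 17). Nonzero ⇒ E is nonsingular.
For each x ∈ F_17, compute rhs = x³ + 6·x + 0 mod 17, then count y ∈ F_17 with y² ≡ rhs.
  x = 0: rhs = 0, matching y values: 0 (1 points).
  x = 1: rhs = 7, matching y values: none (0 points).
  x = 2: rhs = 3, matching y values: none (0 points).
  x = 3: rhs = 11, matching y values: none (0 points).
  x = 4: rhs = 3, matching y values: none (0 points).
  x = 5: rhs = 2, matching y values: 6, 11 (2 points).
  x = 6: rhs = 14, matching y values: none (0 points).
  x = 7: rhs = 11, matching y values: none (0 points).
  x = 8: rhs = 16, matching y values: 4, 13 (2 points).
  x = 9: rhs = 1, matching y values: 1, 16 (2 points).
  x = 10: rhs = 6, matching y values: none (0 points).
  x = 11: rhs = 3, matching y values: none (0 points).
  x = 12: rhs = 15, matching y values: 7, 10 (2 points).
  x = 13: rhs = 14, matching y values: none (0 points).
  x = 14: rhs = 6, matching y values: none (0 points).
  x = 15: rhs = 14, matching y values: none (0 points).
  x = 16: rhs = 10, matching y values: none (0 points).
Total affine count: 9.
Full point count |E(F_17)| = 9 + 1 = 10.
Hasse bound: |10 − (17+1)| = |-8| = 8 ≤ 2√17 ≈ 8.2462 ✓.


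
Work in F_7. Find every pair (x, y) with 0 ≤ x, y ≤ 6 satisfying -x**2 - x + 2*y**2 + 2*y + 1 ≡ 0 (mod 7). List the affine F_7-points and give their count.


Affine F_7-points: {(2, 2), (2, 4), (3, 1), (3, 5), (4, 2), (4, 4)}; count = 6.

For each of the 49 pairs (x, y) ∈ F_7², evaluate f(x, y) mod 7. Record the zeros.
  x = 0: [0↦1, 1↦5, 2↦6, 3↦4, 4↦6, 5↦5, 6↦1]  zeros at y ∈ ∅
  x = 1: [0↦6, 1↦3, 2↦4, 3↦2, 4↦4, 5↦3, 6↦6]  zeros at y ∈ ∅
  x = 2: [0↦2, 1↦6, 2↦0, 3↦5, 4↦0, 5↦6, 6↦2]  zeros at y ∈ {2, 4}
  x = 3: [0↦3, 1↦0, 2↦1, 3↦6, 4↦1, 5↦0, 6↦3]  zeros at y ∈ {1, 5}
  x = 4: [0↦2, 1↦6, 2↦0, 3↦5, 4↦0, 5↦6, 6↦2]  zeros at y ∈ {2, 4}
  x = 5: [0↦6, 1↦3, 2↦4, 3↦2, 4↦4, 5↦3, 6↦6]  zeros at y ∈ ∅
  x = 6: [0↦1, 1↦5, 2↦6, 3↦4, 4↦6, 5↦5, 6↦1]  zeros at y ∈ ∅
Collecting zeros: affine points = {(2, 2), (2, 4), (3, 1), (3, 5), (4, 2), (4, 4)}.
Total count |C(F_7)_aff| = 6.


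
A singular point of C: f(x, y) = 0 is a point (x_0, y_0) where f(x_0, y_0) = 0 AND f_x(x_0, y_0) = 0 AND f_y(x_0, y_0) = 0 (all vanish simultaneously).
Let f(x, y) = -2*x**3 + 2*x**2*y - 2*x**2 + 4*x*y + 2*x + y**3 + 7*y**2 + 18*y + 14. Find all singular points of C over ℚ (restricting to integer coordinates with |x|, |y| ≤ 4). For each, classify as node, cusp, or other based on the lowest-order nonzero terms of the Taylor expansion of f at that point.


Singular points: {(-1, -2)}; classification: cusp.

Compute partial derivatives:
  f_x = -6*x**2 + 4*x*y - 4*x + 4*y + 2.
  f_y = 2*x**2 + 4*x + 3*y**2 + 14*y + 18.
Scan x_0 ∈ {−4, ..., 4}. For each x_0, f_y(x_0, y) is a polynomial in y; find its integer roots y ∈ {−4, ..., 4}, then test f_x and f at those candidates.
  x = -4: f_y(-4, y) = 3*y**2 + 14*y + 34; no integer root y with |y| ≤ 4.
  x = -3: f_y(-3, y) = 3*y**2 + 14*y + 24; no integer root y with |y| ≤ 4.
  x = -2: f_y(-2, y) = 3*y**2 + 14*y + 18; no integer root y with |y| ≤ 4.
  x = -1: f_y(-1, y) = 3*y**2 + 14*y + 16; vanishes at y ∈ {-2}. (-1, -2): f_x = 0, f = 0 — SINGULAR.
  x = 0: f_y(0, y) = 3*y**2 + 14*y + 18; no integer root y with |y| ≤ 4.
  x = 1: f_y(1, y) = 3*y**2 + 14*y + 24; no integer root y with |y| ≤ 4.
  x = 2: f_y(2, y) = 3*y**2 + 14*y + 34; no integer root y with |y| ≤ 4.
  x = 3: f_y(3, y) = 3*y**2 + 14*y + 48; no integer root y with |y| ≤ 4.
  x = 4: f_y(4, y) = 3*y**2 + 14*y + 66; no integer root y with |y| ≤ 4.
Only singular point on the grid: (-1, -2).
Classify: substitute x = -1 + u, y = -2 + v and expand: f = -2*u**3 + 2*u**2*v + v**3 + v**2.
No constant or linear terms (consistent with a singular point). Quadratic part: v**2. Cubic part: -2*u**3 + 2*u**2*v + v**3.
The quadratic part v**2 is a perfect square, so there is a single (double) tangent line v = 0, i.e. y = -2. Restricting the cubic part to that line (v = 0) leaves -2*u**3 ≠ 0, so f is not divisible by v and the branch is v² ≈ 2*u**3 to lowest order — this is a cusp.
Classification: cusp.


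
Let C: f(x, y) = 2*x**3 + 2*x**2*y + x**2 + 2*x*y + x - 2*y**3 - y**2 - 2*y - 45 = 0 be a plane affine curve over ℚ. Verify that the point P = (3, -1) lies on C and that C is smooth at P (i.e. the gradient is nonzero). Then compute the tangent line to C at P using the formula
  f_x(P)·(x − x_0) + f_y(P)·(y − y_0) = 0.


Tangent line at P: 47*x + 18*y - 123 = 0.

Step 1: f(3, -1) = 0, so P lies on C.
Step 2: partial derivatives
  f_x(x, y) = 6*x**2 + 4*x*y + 2*x + 2*y + 1, f_y(x, y) = 2*x**2 + 2*x - 6*y**2 - 2*y - 2.
  f_x(P) = 47, f_y(P) = 18 (gradient nonzero, so P is smooth).
Step 3: tangent line at P: 47·(x − 3) + 18·(y − -1) = 0.
Expanding: 47*x + 18*y - 123 = 0.


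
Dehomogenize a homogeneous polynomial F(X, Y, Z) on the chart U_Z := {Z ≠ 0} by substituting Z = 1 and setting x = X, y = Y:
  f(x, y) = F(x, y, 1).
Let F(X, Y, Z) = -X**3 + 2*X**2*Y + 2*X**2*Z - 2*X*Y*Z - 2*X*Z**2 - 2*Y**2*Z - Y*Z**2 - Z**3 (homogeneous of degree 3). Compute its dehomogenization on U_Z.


f(x, y) = -x**3 + 2*x**2*y + 2*x**2 - 2*x*y - 2*x - 2*y**2 - y - 1

On U_Z we set Z = 1. Each monomial c·X^i·Y^j·Z^k in F becomes c·x^i·y^j·1^k = c·x^i·y^j.
Substituting Z = 1: F(X, Y, 1) = -x**3 + 2*x**2*y + 2*x**2 - 2*x*y - 2*x - 2*y**2 - y - 1.
Note: deg(f) ≤ deg(F) = 3; strict inequality happens when F is divisible by Z (lost terms).


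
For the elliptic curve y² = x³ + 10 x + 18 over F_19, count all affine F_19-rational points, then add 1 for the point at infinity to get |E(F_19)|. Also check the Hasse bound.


Affine points = {(6, 3), (6, 16), (9, 1), (9, 18), (10, 4), (10, 15), (12, 2), (12, 17), (15, 3), (15, 16), (17, 3), (17, 16), (18, 8), (18, 11)}; affine count = 14; |E(F_19)| = 15.

Discriminant check: Δ ∝ 4a³ + 27b² = 4·10³ + 27·18² = 4·1000 + 27·324 ≡ 18 (mod 19). Nonzero ⇒ E is nonsingular.
For each x ∈ F_19, compute rhs = x³ + 10·x + 18 mod 19, then count y ∈ F_19 with y² ≡ rhs.
  x = 0: rhs = 18, matching y values: none (0 points).
  x = 1: rhs = 10, matching y values: none (0 points).
  x = 2: rhs = 8, matching y values: none (0 points).
  x = 3: rhs = 18, matching y values: none (0 points).
  x = 4: rhs = 8, matching y values: none (0 points).
  x = 5: rhs = 3, matching y values: none (0 points).
  x = 6: rhs = 9, matching y values: 3, 16 (2 points).
  x = 7: rhs = 13, matching y values: none (0 points).
  x = 8: rhs = 2, matching y values: none (0 points).
  x = 9: rhs = 1, matching y values: 1, 18 (2 points).
  x = 10: rhs = 16, matching y values: 4, 15 (2 points).
  x = 11: rhs = 15, matching y values: none (0 points).
  x = 12: rhs = 4, matching y values: 2, 17 (2 points).
  x = 13: rhs = 8, matching y values: none (0 points).
  x = 14: rhs = 14, matching y values: none (0 points).
  x = 15: rhs = 9, matching y values: 3, 16 (2 points).
  x = 16: rhs = 18, matching y values: none (0 points).
  x = 17: rhs = 9, matching y values: 3, 16 (2 points).
  x = 18: rhs = 7, matching y values: 8, 11 (2 points).
Total affine count: 14.
Full point count |E(F_19)| = 14 + 1 = 15.
Hasse bound: |15 − (19+1)| = |-5| = 5 ≤ 2√19 ≈ 8.7178 ✓.


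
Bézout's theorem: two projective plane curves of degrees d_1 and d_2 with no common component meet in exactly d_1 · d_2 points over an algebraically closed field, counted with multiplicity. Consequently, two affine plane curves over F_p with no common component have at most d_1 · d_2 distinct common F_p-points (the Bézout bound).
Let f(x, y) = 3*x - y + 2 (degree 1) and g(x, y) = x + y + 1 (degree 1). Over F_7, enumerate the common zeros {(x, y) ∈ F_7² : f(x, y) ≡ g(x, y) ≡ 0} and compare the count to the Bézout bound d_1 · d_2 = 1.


Common zeros: {(1, 5)}; count = 1; Bézout bound = 1.

deg(f) = 1, deg(g) = 1, so Bézout bound = 1.
Scan x ∈ F_7. For each x, list the y ∈ F_7 with f(x, y) ≡ 0 and those with g(x, y) ≡ 0 (mod 7); the common zeros in that column are the intersection.
  x = 0: f ≡ 0 at y ∈ {2}; g ≡ 0 at y ∈ {6}; common: ∅.
  x = 1: f ≡ 0 at y ∈ {5}; g ≡ 0 at y ∈ {5}; common: {5}.
  x = 2: f ≡ 0 at y ∈ {1}; g ≡ 0 at y ∈ {4}; common: ∅.
  x = 3: f ≡ 0 at y ∈ {4}; g ≡ 0 at y ∈ {3}; common: ∅.
  x = 4: f ≡ 0 at y ∈ {0}; g ≡ 0 at y ∈ {2}; common: ∅.
  x = 5: f ≡ 0 at y ∈ {3}; g ≡ 0 at y ∈ {1}; common: ∅.
  x = 6: f ≡ 0 at y ∈ {6}; g ≡ 0 at y ∈ {0}; common: ∅.
Collecting: common zeros = {(1, 5)}, so the count is 1.
Comparison with the Bézout bound: 1 ≤ 1 = deg(f)·deg(g), as expected for curves with no common component (the bound is attained).
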